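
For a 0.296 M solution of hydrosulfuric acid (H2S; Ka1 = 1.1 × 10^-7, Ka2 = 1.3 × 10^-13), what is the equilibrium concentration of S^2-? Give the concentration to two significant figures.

First ionization gives [H+] ≈ [HS-] = 1.80 × 10^-4 M.
Second step: Ka2 = [H+][S^2-]/[HS-] ≈ [S^2-] (since [H+] ≈ [HS-]).
So [S^2-] ≈ Ka2.

1.3 × 10^-13 M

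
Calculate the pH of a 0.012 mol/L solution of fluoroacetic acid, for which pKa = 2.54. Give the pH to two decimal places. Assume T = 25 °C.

FCH2COOH ⇌ FCH2COO- + H+
Ka = 10^(−2.54) = 2.88 × 10^-3
From the ICE table, Ka = x²/(0.012 − x) = 2.88 × 10^-3.
The 5% rule fails; solving x² + Ka·x − Ka·C₀ = 0 exactly:
x = (−Ka + √(Ka² + 4·Ka·C₀))/2 = 4.61 × 10^-3 M
pH = −log[H+] = −log(4.61 × 10^-3) = 2.34

pH = 2.34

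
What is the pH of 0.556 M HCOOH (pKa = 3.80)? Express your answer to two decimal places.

HCOOH ⇌ HCOO- + H+
Ka = 10^(−3.80) = 1.58 × 10^-4
Let x = [H+] at equilibrium. Ka = x²/(0.556 − x).
Since Ka ≪ C₀, x ≈ √(Ka·C₀) = 9.37 × 10^-3 M.
pH = −log[H+] = −log(9.37 × 10^-3) = 2.03

pH = 2.03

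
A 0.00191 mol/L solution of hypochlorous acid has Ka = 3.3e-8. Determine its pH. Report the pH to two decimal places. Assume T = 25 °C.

HOCl ⇌ OCl- + H+
Ka = x²/(0.00191 − x) = 3.3 × 10^-8
Neglecting x in the denominator: x = √(3.3 × 10^-8 × 0.00191) = 7.94 × 10^-6 M
Check: 0.42% ionized — well under 5%, approximation valid.
pH = −log[H+] = −log(7.94 × 10^-6) = 5.10

pH = 5.10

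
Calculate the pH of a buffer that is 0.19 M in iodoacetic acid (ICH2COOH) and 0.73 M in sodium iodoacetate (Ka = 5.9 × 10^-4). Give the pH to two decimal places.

pH = 3.81

pKa = −log(5.9 × 10^-4) = 3.229
pH = pKa + log([A⁻]/[HA]) = 3.229 + log(0.73/0.19)
pH = 3.229 + (+0.585) = 3.81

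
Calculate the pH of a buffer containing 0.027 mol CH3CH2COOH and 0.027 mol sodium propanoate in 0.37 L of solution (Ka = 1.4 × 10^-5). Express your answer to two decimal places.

pKa = −log(1.4 × 10^-5) = 4.854
pH = pKa + log([A⁻]/[HA]) = 4.854 + log(0.027/0.027)
pH = 4.854 + (+0.000) = 4.85

pH = 4.85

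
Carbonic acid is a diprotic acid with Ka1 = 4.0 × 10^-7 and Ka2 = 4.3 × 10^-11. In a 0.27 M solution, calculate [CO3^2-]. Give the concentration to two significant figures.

4.3 × 10^-11 M

First ionization gives [H+] ≈ [HCO3-] = 3.29 × 10^-4 M.
Second step: Ka2 = [H+][CO3^2-]/[HCO3-] ≈ [CO3^2-] (since [H+] ≈ [HCO3-]).
So [CO3^2-] ≈ Ka2.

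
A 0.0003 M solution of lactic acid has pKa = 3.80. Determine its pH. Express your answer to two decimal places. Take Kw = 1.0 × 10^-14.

CH3CH(OH)COOH ⇌ CH3CH(OH)COO- + H+
Ka = 10^(−3.80) = 1.58 × 10^-4
Ka = [H+]²/(0.0003 − [H+]) = 1.58 × 10^-4
The 5% rule fails; solving [H+]² + Ka·[H+] − Ka·C₀ = 0 exactly:
[H+] = [−0.000158 + √(0.000158² + 1.9e-07)]/2 = 1.53 × 10^-4 M
pH = −log(1.53 × 10^-4) = 3.82

pH = 3.82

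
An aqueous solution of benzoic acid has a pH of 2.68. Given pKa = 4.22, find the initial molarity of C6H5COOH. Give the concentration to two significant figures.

[H+] = 10^(-2.68) = 2.09 × 10^-3 M = x
Ka = 10^(−4.22) = 6.03 × 10^-5
Ka = x²/(C₀ − x) ⇒ C₀ = x + x²/Ka
C₀ = 2.09 × 10^-3 + (2.09 × 10^-3)²/(6.03 × 10^-5) = 7.45 × 10^-2 M

C₀ = 7.5 × 10^-2 M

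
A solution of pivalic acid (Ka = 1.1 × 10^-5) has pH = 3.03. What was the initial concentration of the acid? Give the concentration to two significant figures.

[H+] = 10^(-3.03) = 9.33 × 10^-4 M = x
Ka = x²/(C₀ − x) ⇒ C₀ = x + x²/Ka
C₀ = 9.33 × 10^-4 + (9.33 × 10^-4)²/(1.1 × 10^-5) = 8.01 × 10^-2 M

C₀ = 8.0 × 10^-2 M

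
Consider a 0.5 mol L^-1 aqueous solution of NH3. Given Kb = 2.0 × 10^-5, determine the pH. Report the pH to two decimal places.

NH3 + H2O ⇌ NH4+ + OH-
Kb = [OH-]²/(0.5 − [OH-]) = 2.0 × 10^-5
Since Kb ≪ C₀, [OH-] ≈ √(Kb·C₀) = 3.16 × 10^-3 M.
([OH-]/C₀ = 0.63% < 5%, so the approximation holds.)
pOH = 2.50, so pH = 14.00 − pOH = 11.50

pH = 11.50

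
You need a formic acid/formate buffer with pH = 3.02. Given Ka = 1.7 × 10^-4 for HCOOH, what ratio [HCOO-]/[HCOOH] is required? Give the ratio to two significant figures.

pKa = -log(1.7 × 10^-4) = 3.770
pH = pKa + log(r) ⇒ log(r) = 3.02 − 3.770 = -0.750
r = [HCOO-]/[HCOOH] = 10^(-0.750) = 0.178

ratio = 0.18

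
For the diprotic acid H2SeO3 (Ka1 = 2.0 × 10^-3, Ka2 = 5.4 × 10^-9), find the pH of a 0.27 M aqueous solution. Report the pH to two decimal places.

Ka1 ≫ Ka2, so treat the first dissociation as the only significant source of H+.
Ka1 = x²/(0.27 − x) = 2.0 × 10^-3
Solving the quadratic: x = (−Ka1 + √(Ka1² + 4·Ka1·C₀))/2 = 2.23 × 10^-2 M
pH = −log(2.23 × 10^-2) = 1.65

pH = 1.65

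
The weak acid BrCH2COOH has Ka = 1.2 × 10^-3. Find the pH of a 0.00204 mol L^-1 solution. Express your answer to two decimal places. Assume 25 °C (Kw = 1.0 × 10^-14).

BrCH2COOH ⇌ BrCH2COO- + H+
From the ICE table, Ka = [H+]²/(0.00204 − [H+]) = 1.2 × 10^-3.
The 5% rule fails; solving [H+]² + Ka·[H+] − Ka·C₀ = 0 exactly:
[H+] = (−Ka + √(Ka² + 4·Ka·C₀))/2 = 1.08 × 10^-3 M
pH = −log[H+] = −log(1.08 × 10^-3) = 2.97

pH = 2.97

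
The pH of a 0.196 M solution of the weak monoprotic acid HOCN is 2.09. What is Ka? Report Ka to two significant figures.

Ka = 3.5 × 10^-4

[H+] = 10^(-2.09) = 8.13 × 10^-3 M
At equilibrium [HA] = 0.196 − 8.13 × 10^-3 = 1.88 × 10^-1 M
Ka = [H+][A-]/[HA] = (8.13 × 10^-3)² / 1.88 × 10^-1 = 3.5 × 10^-4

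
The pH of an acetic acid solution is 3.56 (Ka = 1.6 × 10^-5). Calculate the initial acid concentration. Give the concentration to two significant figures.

[H+] = 10^(-3.56) = 2.75 × 10^-4 M = x
Ka = x²/(C₀ − x) ⇒ C₀ = x + x²/Ka
C₀ = 2.75 × 10^-4 + (2.75 × 10^-4)²/(1.6 × 10^-5) = 5.00 × 10^-3 M

C₀ = 5.0 × 10^-3 M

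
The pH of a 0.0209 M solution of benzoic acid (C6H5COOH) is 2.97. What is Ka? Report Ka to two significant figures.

[H+] = 10^(-2.97) = 1.07 × 10^-3 M
At equilibrium [HA] = 0.0209 − 1.07 × 10^-3 = 1.98 × 10^-2 M
Ka = [H+][A-]/[HA] = (1.07 × 10^-3)² / 1.98 × 10^-2 = 5.8 × 10^-5

Ka = 5.8 × 10^-5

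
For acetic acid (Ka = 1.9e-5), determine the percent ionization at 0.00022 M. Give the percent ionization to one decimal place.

CH3COOH ⇌ CH3COO- + H+; let x = [H+] at equilibrium.
Solve x² + 1.9e-05x − 4.18e-09 = 0 → x = 5.58 × 10^-5 M
Fraction ionized = 5.58 × 10^-5 / 0.00022 = 0.2536 → 25.4%

25.4%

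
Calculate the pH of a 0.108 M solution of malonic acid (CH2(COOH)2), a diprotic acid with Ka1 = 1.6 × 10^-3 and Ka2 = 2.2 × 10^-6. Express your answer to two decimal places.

Since Ka1 ≫ Ka2, the first ionization dominates [H+].
Ka1 = x²/(0.108 − x) = 1.6 × 10^-3
Solving the quadratic: x = (−Ka1 + √(Ka1² + 4·Ka1·C₀))/2 = 1.24 × 10^-2 M
pH = −log(1.24 × 10^-2) = 1.91

pH = 1.91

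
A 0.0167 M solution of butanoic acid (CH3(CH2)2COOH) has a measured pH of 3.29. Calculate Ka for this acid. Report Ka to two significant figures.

Ka = 1.6 × 10^-5

[H+] = 10^(-3.29) = 5.13 × 10^-4 M
At equilibrium [HA] = 0.0167 − 5.13 × 10^-4 = 1.62 × 10^-2 M
Ka = [H+][A-]/[HA] = (5.13 × 10^-4)² / 1.62 × 10^-2 = 1.6 × 10^-5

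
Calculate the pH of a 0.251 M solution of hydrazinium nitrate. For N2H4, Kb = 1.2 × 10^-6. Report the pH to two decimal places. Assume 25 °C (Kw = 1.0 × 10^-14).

N2H5+ is the conjugate acid of the weak base N2H4.
Ka = Kw/Kb = 1.0×10^-14 / 1.2 × 10^-6 = 8.33 × 10^-9
From the ICE table, Ka = x²/(0.251 − x) = 8.33 × 10^-9.
Assume x ≪ 0.251: x ≈ √(8.33 × 10^-9 × 0.251) = 4.57 × 10^-5 M
Check: 0.018% ionized — well under 5%, approximation valid.
pH = −log(4.57 × 10^-5) = 4.34

pH = 4.34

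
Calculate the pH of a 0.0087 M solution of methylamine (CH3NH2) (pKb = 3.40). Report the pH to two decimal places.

CH3NH2 + H2O ⇌ CH3NH3+ + OH-
Kb = 10^(−3.40) = 3.98 × 10^-4
Let x = [OH-] at equilibrium. Kb = x²/(0.0087 − x).
The 5% rule fails; solving x² + Kb·x − Kb·C₀ = 0 exactly:
x = (−Kb + √(Kb² + 4·Kb·C₀))/2 = 1.67 × 10^-3 M
pOH = 2.78, so pH = 14.00 − pOH = 11.22

pH = 11.22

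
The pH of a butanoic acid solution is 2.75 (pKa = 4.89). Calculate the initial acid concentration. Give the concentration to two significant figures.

C₀ = 2.5 × 10^-1 M

[H+] = 10^(-2.75) = 1.78 × 10^-3 M = x
Ka = 10^(−4.89) = 1.29 × 10^-5
Ka = x²/(C₀ − x) ⇒ C₀ = x + x²/Ka
C₀ = 1.78 × 10^-3 + (1.78 × 10^-3)²/(1.29 × 10^-5) = 2.47 × 10^-1 M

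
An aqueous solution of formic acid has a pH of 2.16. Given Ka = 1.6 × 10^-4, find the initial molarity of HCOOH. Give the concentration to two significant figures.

[H+] = 10^(-2.16) = 6.92 × 10^-3 M = x
Ka = x²/(C₀ − x) ⇒ C₀ = x + x²/Ka
C₀ = 6.92 × 10^-3 + (6.92 × 10^-3)²/(1.6 × 10^-4) = 3.06 × 10^-1 M

C₀ = 3.1 × 10^-1 M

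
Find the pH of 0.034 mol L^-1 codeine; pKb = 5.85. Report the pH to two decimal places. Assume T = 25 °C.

pH = 10.34

C18H21NO3 + H2O ⇌ C18H22NO3+ + OH-
Kb = 10^(−5.85) = 1.41 × 10^-6
Let x = [OH-] at equilibrium. Kb = x²/(0.034 − x).
Assume x ≪ 0.034: x ≈ √(1.41 × 10^-6 × 0.034) = 2.19 × 10^-4 M
Check: 0.64% ionized — well under 5%, approximation valid.
pOH = 3.66, so pH = 14.00 − pOH = 10.34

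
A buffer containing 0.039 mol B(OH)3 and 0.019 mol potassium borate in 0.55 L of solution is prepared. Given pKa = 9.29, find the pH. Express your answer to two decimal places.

pH = 8.98

pH = pKa + log([A⁻]/[HA]) = 9.29 + log(0.019/0.039)
pH = 9.29 + (-0.312) = 8.98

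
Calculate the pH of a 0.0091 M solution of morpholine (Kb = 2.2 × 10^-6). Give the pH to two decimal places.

C4H8ONH + H2O ⇌ C4H8ONH2+ + OH-
From the ICE table, Kb = x²/(0.0091 − x) = 2.2 × 10^-6.
Neglecting x in the denominator: x = √(2.2 × 10^-6 × 0.0091) = 1.41 × 10^-4 M
(x/C₀ = 1.6% < 5%, so the approximation holds.)
pOH = −log(1.41 × 10^-4) = 3.85; pH = 14.00 − 3.85 = 10.15

pH = 10.15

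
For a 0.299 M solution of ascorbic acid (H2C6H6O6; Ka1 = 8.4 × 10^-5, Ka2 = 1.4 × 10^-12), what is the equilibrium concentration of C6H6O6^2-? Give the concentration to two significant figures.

1.4 × 10^-12 M

First ionization gives [H+] ≈ [HC6H6O6-] = 5.01 × 10^-3 M.
Second step: Ka2 = [H+][C6H6O6^2-]/[HC6H6O6-] ≈ [C6H6O6^2-] (since [H+] ≈ [HC6H6O6-]).
So [C6H6O6^2-] ≈ Ka2.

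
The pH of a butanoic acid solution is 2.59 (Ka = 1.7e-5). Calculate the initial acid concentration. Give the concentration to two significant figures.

C₀ = 3.9 × 10^-1 M

[H+] = 10^(-2.59) = 2.57 × 10^-3 M = x
Ka = x²/(C₀ − x) ⇒ C₀ = x + x²/Ka
C₀ = 2.57 × 10^-3 + (2.57 × 10^-3)²/(1.7 × 10^-5) = 3.91 × 10^-1 M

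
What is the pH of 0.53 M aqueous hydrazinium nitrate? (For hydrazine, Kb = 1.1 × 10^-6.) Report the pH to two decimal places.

N2H5+ is the conjugate acid of the weak base N2H4.
Ka = Kw/Kb = 1.0×10^-14 / 1.1 × 10^-6 = 9.09 × 10^-9
From the ICE table, Ka = x²/(0.53 − x) = 9.09 × 10^-9.
Neglecting x in the denominator: x = √(9.09 × 10^-9 × 0.53) = 6.94 × 10^-5 M
pH = −log[H+] = −log(6.94 × 10^-5) = 4.16

pH = 4.16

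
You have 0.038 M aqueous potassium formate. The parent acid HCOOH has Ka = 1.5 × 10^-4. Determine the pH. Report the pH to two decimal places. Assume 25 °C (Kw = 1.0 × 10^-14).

pH = 8.20

HCOO- is the conjugate base of the weak acid HCOOH.
Kb = Kw/Ka = 1.0×10^-14 / 1.5 × 10^-4 = 6.67 × 10^-11
Let x = [OH-] at equilibrium. Kb = x²/(0.038 − x).
Since Kb ≪ C₀, x ≈ √(Kb·C₀) = 1.59 × 10^-6 M.
Check: 0.0042% ionized — well under 5%, approximation valid.
pOH = −log(1.59 × 10^-6) = 5.80; pH = 14.00 − 5.80 = 8.20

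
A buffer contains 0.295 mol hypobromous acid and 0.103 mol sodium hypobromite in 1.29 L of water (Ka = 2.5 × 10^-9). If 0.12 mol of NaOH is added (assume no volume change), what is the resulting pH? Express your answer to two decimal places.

OH- converts HOBr to OBr-: HOBr → 0.175 mol, OBr- → 0.223 mol.
pKa = −log(2.5 × 10^-9) = 8.602
pH = pKa + log(n_OBr-/n_HOBr) = 8.602 + log(0.223/0.175) = 8.602 + (+0.105)

pH = 8.71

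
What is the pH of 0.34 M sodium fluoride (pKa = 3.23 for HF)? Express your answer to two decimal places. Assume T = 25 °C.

pH = 8.38

F- is the conjugate base of the weak acid HF.
Ka = 10^(−3.23) = 5.89 × 10^-4
Kb = Kw/Ka = 1.0×10^-14 / 5.89 × 10^-4 = 1.70 × 10^-11
From the ICE table, Kb = x²/(0.34 − x) = 1.70 × 10^-11.
Assume x ≪ 0.34: x ≈ √(1.70 × 10^-11 × 0.34) = 2.40 × 10^-6 M
(x/C₀ = 0.00071% < 5%, so the approximation holds.)
pOH = 5.62, so pH = 14.00 − pOH = 8.38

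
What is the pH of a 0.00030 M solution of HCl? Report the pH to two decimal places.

pH = 3.52

HCl is a strong acid and dissociates completely, so [H+] = 0.00030 M.
pH = -log(0.0003) = 3.52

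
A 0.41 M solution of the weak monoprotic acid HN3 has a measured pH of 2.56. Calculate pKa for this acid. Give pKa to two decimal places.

[H+] = 10^(-2.56) = 2.75 × 10^-3 M
At equilibrium [HA] = 0.41 − 2.75 × 10^-3 = 4.07 × 10^-1 M
Ka = [H+][A-]/[HA] = (2.75 × 10^-3)² / 4.07 × 10^-1 = 1.86 × 10^-5
pKa = -log(1.86 × 10^-5) = 4.73

pKa = 4.73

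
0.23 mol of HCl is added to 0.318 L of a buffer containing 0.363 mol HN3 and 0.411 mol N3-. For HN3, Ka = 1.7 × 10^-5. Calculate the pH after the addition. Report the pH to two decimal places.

After neutralization: n(HN3) = 0.593 mol, n(N3-) = 0.181 mol.
pKa = −log(1.7 × 10^-5) = 4.770
Henderson–Hasselbalch with mole ratio 0.181/0.593: pH = 4.770 + (-0.515)

pH = 4.25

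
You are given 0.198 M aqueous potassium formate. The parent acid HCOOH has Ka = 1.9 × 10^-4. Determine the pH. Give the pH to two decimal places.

HCOO- is the conjugate base of the weak acid HCOOH.
Kb = Kw/Ka = 1.0×10^-14 / 1.9 × 10^-4 = 5.26 × 10^-11
Kb = [OH-]²/(0.198 − [OH-]) = 5.26 × 10^-11
Since Kb ≪ C₀, [OH-] ≈ √(Kb·C₀) = 3.23 × 10^-6 M.
Check: 0.0016% ionized — well under 5%, approximation valid.
pOH = −log(3.23 × 10^-6) = 5.49; pH = 14.00 − 5.49 = 8.51

pH = 8.51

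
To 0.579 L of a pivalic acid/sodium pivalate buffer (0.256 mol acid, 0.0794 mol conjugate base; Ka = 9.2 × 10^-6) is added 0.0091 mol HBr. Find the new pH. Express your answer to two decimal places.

pH = 4.46

After neutralization: n((CH3)3CCOOH) = 0.265 mol, n((CH3)3CCOO-) = 0.0703 mol.
pKa = −log(9.2 × 10^-6) = 5.036
Henderson–Hasselbalch with mole ratio 0.0703/0.265: pH = 5.036 + (-0.576)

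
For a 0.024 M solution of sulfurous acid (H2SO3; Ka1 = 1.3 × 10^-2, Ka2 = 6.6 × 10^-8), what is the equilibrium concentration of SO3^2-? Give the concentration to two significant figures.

First ionization gives [H+] ≈ [HSO3-] = 1.23 × 10^-2 M.
Second step: Ka2 = [H+][SO3^2-]/[HSO3-] ≈ [SO3^2-] (since [H+] ≈ [HSO3-]).
So [SO3^2-] ≈ Ka2.

6.6 × 10^-8 M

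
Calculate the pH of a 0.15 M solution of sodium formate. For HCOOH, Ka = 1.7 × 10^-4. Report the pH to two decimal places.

pH = 8.47

HCOO- is the conjugate base of the weak acid HCOOH.
Kb = Kw/Ka = 1.0×10^-14 / 1.7 × 10^-4 = 5.88 × 10^-11
Kb = [OH-]²/(0.15 − [OH-]) = 5.88 × 10^-11
Assume [OH-] ≪ 0.15: [OH-] ≈ √(5.88 × 10^-11 × 0.15) = 2.97 × 10^-6 M
pOH = 5.53, so pH = 14.00 − pOH = 8.47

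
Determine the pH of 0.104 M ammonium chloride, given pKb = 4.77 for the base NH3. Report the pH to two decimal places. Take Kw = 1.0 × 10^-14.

pH = 5.11

NH4+ is the conjugate acid of the weak base NH3.
Kb = 10^(−4.77) = 1.70 × 10^-5
Ka = Kw/Kb = 1.0×10^-14 / 1.70 × 10^-5 = 5.88 × 10^-10
Ka = [H+]²/(0.104 − [H+]) = 5.88 × 10^-10
Assume [H+] ≪ 0.104: [H+] ≈ √(5.88 × 10^-10 × 0.104) = 7.82 × 10^-6 M
Check: 0.0075% ionized — well under 5%, approximation valid.
pH = −log[H+] = −log(7.82 × 10^-6) = 5.11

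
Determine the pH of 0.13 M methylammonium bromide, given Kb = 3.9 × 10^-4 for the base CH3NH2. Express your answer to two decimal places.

CH3NH3+ is the conjugate acid of the weak base CH3NH2.
Ka = Kw/Kb = 1.0×10^-14 / 3.9 × 10^-4 = 2.56 × 10^-11
Ka = [H+]²/(0.13 − [H+]) = 2.56 × 10^-11
Assume [H+] ≪ 0.13: [H+] ≈ √(2.56 × 10^-11 × 0.13) = 1.82 × 10^-6 M
([H+]/C₀ = 0.0014% < 5%, so the approximation holds.)
pH = −log(1.82 × 10^-6) = 5.74

pH = 5.74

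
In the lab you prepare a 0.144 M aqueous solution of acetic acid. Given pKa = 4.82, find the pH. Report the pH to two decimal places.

CH3COOH ⇌ CH3COO- + H+
Ka = 10^(−4.82) = 1.51 × 10^-5
Let x = [H+] at equilibrium. Ka = x²/(0.144 − x).
Neglecting x in the denominator: x = √(1.51 × 10^-5 × 0.144) = 1.47 × 10^-3 M
pH = −log[H+] = −log(1.47 × 10^-3) = 2.83

pH = 2.83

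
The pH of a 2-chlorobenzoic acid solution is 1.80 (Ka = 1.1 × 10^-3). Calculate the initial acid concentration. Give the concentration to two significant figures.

C₀ = 2.4 × 10^-1 M

[H+] = 10^(-1.80) = 1.58 × 10^-2 M = x
Ka = x²/(C₀ − x) ⇒ C₀ = x + x²/Ka
C₀ = 1.58 × 10^-2 + (1.58 × 10^-2)²/(1.1 × 10^-3) = 2.43 × 10^-1 M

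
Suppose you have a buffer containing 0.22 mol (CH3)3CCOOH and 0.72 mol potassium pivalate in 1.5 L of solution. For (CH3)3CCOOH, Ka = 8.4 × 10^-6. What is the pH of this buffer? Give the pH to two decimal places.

pKa = −log(8.4 × 10^-6) = 5.076
pH = pKa + log([A⁻]/[HA]) = 5.076 + log(0.72/0.22)
pH = 5.076 + (+0.515) = 5.59

pH = 5.59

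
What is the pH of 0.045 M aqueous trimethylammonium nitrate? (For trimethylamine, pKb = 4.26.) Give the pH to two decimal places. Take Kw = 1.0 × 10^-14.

(CH3)3NH+ is the conjugate acid of the weak base (CH3)3N.
Kb = 10^(−4.26) = 5.50 × 10^-5
Ka = Kw/Kb = 1.0×10^-14 / 5.50 × 10^-5 = 1.82 × 10^-10
Ka = x²/(0.045 − x) = 1.82 × 10^-10
Neglecting x in the denominator: x = √(1.82 × 10^-10 × 0.045) = 2.86 × 10^-6 M
pH = −log[H+] = −log(2.86 × 10^-6) = 5.54

pH = 5.54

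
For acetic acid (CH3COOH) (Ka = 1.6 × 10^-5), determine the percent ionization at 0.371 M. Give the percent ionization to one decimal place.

0.7%

CH3COOH ⇌ CH3COO- + H+; let x = [H+] at equilibrium.
x ≈ √(Ka·C₀) = √(1.6 × 10^-5 × 0.371) = 2.44 × 10^-3 M
Fraction ionized = 2.44 × 10^-3 / 0.371 = 0.0066 → 0.7%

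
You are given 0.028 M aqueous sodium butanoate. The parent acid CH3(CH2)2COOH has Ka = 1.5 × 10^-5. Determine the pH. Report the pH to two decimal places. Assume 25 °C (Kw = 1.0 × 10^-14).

CH3(CH2)2COO- is the conjugate base of the weak acid CH3(CH2)2COOH.
Kb = Kw/Ka = 1.0×10^-14 / 1.5 × 10^-5 = 6.67 × 10^-10
Let x = [OH-] at equilibrium. Kb = x²/(0.028 − x).
Assume x ≪ 0.028: x ≈ √(6.67 × 10^-10 × 0.028) = 4.32 × 10^-6 M
pOH = −log(4.32 × 10^-6) = 5.36; pH = 14.00 − 5.36 = 8.64

pH = 8.64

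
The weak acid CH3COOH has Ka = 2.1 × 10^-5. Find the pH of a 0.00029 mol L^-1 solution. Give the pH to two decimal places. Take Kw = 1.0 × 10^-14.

CH3COOH ⇌ CH3COO- + H+
From the ICE table, Ka = [H+]²/(0.00029 − [H+]) = 2.1 × 10^-5.
The 5% rule fails; solving [H+]² + Ka·[H+] − Ka·C₀ = 0 exactly:
[H+] = [−2.1e-05 + √(2.1e-05² + 2.44e-08)]/2 = 6.82 × 10^-5 M
pH = −log[H+] = −log(6.82 × 10^-5) = 4.17

pH = 4.17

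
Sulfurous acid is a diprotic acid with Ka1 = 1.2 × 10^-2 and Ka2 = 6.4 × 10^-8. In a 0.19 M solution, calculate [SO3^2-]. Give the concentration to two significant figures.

6.4 × 10^-8 M

First ionization gives [H+] ≈ [HSO3-] = 4.21 × 10^-2 M.
Second step: Ka2 = [H+][SO3^2-]/[HSO3-] ≈ [SO3^2-] (since [H+] ≈ [HSO3-]).
So [SO3^2-] ≈ Ka2.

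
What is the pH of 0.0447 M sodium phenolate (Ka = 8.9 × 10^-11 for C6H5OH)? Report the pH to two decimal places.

pH = 11.34

C6H5O- is the conjugate base of the weak acid C6H5OH.
Kb = Kw/Ka = 1.0×10^-14 / 8.9 × 10^-11 = 1.12 × 10^-4
Kb = x²/(0.0447 − x) = 1.12 × 10^-4
x is not negligible relative to C₀; solve x² + 0.000112·x − 5.01e-06 = 0.
x = [−0.000112 + √(0.000112² + 2e-05)]/2 = 2.18 × 10^-3 M
pOH = 2.66, so pH = 14.00 − pOH = 11.34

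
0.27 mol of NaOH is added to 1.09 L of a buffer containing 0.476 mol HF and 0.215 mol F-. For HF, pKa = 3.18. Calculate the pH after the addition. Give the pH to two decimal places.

pH = 3.55

After neutralization: n(HF) = 0.206 mol, n(F-) = 0.485 mol.
Henderson–Hasselbalch with mole ratio 0.485/0.206: pH = 3.18 + (+0.372)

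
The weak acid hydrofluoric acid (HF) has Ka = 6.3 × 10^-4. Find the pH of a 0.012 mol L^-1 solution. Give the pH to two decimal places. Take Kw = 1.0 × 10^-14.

HF ⇌ F- + H+
Ka = [H+]²/(0.012 − [H+]) = 6.3 × 10^-4
[H+] is not negligible relative to C₀; solve [H+]² + 0.00063·[H+] − 7.56e-06 = 0.
[H+] = [−0.00063 + √(0.00063² + 3.02e-05)]/2 = 2.45 × 10^-3 M
pH = −log[H+] = −log(2.45 × 10^-3) = 2.61

pH = 2.61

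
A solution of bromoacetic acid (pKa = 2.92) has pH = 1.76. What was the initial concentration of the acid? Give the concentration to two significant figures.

[H+] = 10^(-1.76) = 1.74 × 10^-2 M = x
Ka = 10^(−2.92) = 1.20 × 10^-3
Ka = x²/(C₀ − x) ⇒ C₀ = x + x²/Ka
C₀ = 1.74 × 10^-2 + (1.74 × 10^-2)²/(1.20 × 10^-3) = 2.70 × 10^-1 M

C₀ = 2.7 × 10^-1 M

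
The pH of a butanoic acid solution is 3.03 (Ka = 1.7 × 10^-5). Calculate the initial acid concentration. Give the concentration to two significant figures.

[H+] = 10^(-3.03) = 9.33 × 10^-4 M = x
Ka = x²/(C₀ − x) ⇒ C₀ = x + x²/Ka
C₀ = 9.33 × 10^-4 + (9.33 × 10^-4)²/(1.7 × 10^-5) = 5.21 × 10^-2 M

C₀ = 5.2 × 10^-2 M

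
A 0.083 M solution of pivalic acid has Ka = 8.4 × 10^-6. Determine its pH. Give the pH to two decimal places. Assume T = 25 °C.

pH = 3.08

(CH3)3CCOOH ⇌ (CH3)3CCOO- + H+
Ka = x²/(0.083 − x) = 8.4 × 10^-6
Assume x ≪ 0.083: x ≈ √(8.4 × 10^-6 × 0.083) = 8.35 × 10^-4 M
Check: 1% ionized — well under 5%, approximation valid.
pH = −log[H+] = −log(8.35 × 10^-4) = 3.08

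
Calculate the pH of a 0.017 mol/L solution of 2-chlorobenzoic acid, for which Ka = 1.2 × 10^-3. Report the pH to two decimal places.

pH = 2.40

ClC6H4COOH ⇌ ClC6H4COO- + H+
From the ICE table, Ka = [H+]²/(0.017 − [H+]) = 1.2 × 10^-3.
The 5% rule fails; solving [H+]² + Ka·[H+] − Ka·C₀ = 0 exactly:
[H+] = (−Ka + √(Ka² + 4·Ka·C₀))/2 = 3.96 × 10^-3 M
pH = −log[H+] = −log(3.96 × 10^-3) = 2.40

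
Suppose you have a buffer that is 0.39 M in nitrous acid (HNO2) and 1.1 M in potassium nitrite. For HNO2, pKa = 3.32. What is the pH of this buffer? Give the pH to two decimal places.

pH = 3.77

Henderson–Hasselbalch: pH = pKa + log([NO2-]/[HNO2]) = 3.32 + log(1.1/0.39)
pH = 3.32 + (+0.450) = 3.77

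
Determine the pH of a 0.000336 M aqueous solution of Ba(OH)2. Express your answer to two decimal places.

pH = 10.83

Ba(OH)2 is a strong base (each formula unit releases 2 OH-); [OH-] = 0.000672 M.
pOH = -log(0.000672) = 3.17
pH = 14.00 - 3.17 = 10.83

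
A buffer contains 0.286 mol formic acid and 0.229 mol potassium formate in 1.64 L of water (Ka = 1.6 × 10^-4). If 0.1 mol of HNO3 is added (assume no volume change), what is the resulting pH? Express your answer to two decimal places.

pH = 3.32

Added H+ converts HCOO- to HCOOH: HCOOH → 0.386 mol, HCOO- → 0.129 mol.
pKa = −log(1.6 × 10^-4) = 3.796
pH = pKa + log(n_HCOO-/n_HCOOH) = 3.796 + log(0.129/0.386) = 3.796 + (-0.476)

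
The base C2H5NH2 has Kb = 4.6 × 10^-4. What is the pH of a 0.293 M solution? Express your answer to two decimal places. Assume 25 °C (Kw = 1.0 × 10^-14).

pH = 12.06

C2H5NH2 + H2O ⇌ C2H5NH3+ + OH-
Kb = [OH-]²/(0.293 − [OH-]) = 4.6 × 10^-4
Since Kb ≪ C₀, [OH-] ≈ √(Kb·C₀) = 1.16 × 10^-2 M.
Check: 4% ionized — well under 5%, approximation valid.
pOH = −log(1.16 × 10^-2) = 1.94; pH = 14.00 − 1.94 = 12.06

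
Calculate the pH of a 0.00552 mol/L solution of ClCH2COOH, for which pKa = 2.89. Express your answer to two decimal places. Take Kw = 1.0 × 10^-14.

ClCH2COOH ⇌ ClCH2COO- + H+
Ka = 10^(−2.89) = 1.29 × 10^-3
From the ICE table, Ka = x²/(0.00552 − x) = 1.29 × 10^-3.
x is not negligible relative to C₀; solve x² + 0.00129·x − 7.12e-06 = 0.
x = [−0.00129 + √(0.00129² + 2.85e-05)]/2 = 2.10 × 10^-3 M
pH = −log[H+] = −log(2.10 × 10^-3) = 2.68

pH = 2.68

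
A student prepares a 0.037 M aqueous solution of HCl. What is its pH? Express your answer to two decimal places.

pH = 1.43

HCl is a strong acid and dissociates completely, so [H+] = 0.037 M.
pH = -log(0.037) = 1.43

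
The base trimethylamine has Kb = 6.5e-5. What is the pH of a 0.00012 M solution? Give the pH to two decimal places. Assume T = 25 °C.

pH = 9.79

(CH3)3N + H2O ⇌ (CH3)3NH+ + OH-
From the ICE table, Kb = [OH-]²/(0.00012 − [OH-]) = 6.5 × 10^-5.
[OH-] is not negligible relative to C₀; solve [OH-]² + 6.5e-05·[OH-] − 7.8e-09 = 0.
[OH-] = (−Kb + √(Kb² + 4·Kb·C₀))/2 = 6.16 × 10^-5 M
pOH = 4.21, so pH = 14.00 − pOH = 9.79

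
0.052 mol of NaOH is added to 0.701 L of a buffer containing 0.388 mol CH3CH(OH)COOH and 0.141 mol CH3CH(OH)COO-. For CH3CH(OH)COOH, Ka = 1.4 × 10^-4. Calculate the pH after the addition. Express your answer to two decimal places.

pH = 3.61

After neutralization: n(CH3CH(OH)COOH) = 0.336 mol, n(CH3CH(OH)COO-) = 0.193 mol.
pKa = −log(1.4 × 10^-4) = 3.854
Henderson–Hasselbalch with mole ratio 0.193/0.336: pH = 3.854 + (-0.241)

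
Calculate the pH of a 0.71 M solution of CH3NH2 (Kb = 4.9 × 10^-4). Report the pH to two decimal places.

CH3NH2 + H2O ⇌ CH3NH3+ + OH-
From the ICE table, Kb = [OH-]²/(0.71 − [OH-]) = 4.9 × 10^-4.
Assume [OH-] ≪ 0.71: [OH-] ≈ √(4.9 × 10^-4 × 0.71) = 1.87 × 10^-2 M
pOH = −log(1.87 × 10^-2) = 1.73; pH = 14.00 − 1.73 = 12.27

pH = 12.27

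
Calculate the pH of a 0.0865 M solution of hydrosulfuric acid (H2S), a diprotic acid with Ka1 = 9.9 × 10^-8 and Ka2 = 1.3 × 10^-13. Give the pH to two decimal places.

pH = 4.03

Ka1 ≫ Ka2, so treat the first dissociation as the only significant source of H+.
Ka1 = x²/(0.0865 − x) = 9.9 × 10^-8
x ≈ √(9.9 × 10^-8 × 0.0865) = 9.25 × 10^-5 M
pH = −log(9.25 × 10^-5) = 4.03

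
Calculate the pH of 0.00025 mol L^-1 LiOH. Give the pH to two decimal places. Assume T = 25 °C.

pH = 10.40

LiOH is a strong base; [OH-] = 0.00025 M.
pOH = -log(0.00025) = 3.60
pH = 14.00 - 3.60 = 10.40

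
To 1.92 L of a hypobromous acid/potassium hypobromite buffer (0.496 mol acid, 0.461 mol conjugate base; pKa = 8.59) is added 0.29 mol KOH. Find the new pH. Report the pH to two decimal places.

pH = 9.15

After neutralization: n(HOBr) = 0.206 mol, n(OBr-) = 0.751 mol.
pH = pKa + log(n_OBr-/n_HOBr) = 8.59 + log(0.751/0.206) = 8.59 + (+0.562)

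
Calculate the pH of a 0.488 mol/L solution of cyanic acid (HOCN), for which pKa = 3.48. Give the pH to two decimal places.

pH = 1.90

HOCN ⇌ OCN- + H+
Ka = 10^(−3.48) = 3.31 × 10^-4
From the ICE table, Ka = x²/(0.488 − x) = 3.31 × 10^-4.
Neglecting x in the denominator: x = √(3.31 × 10^-4 × 0.488) = 1.27 × 10^-2 M
Check: 2.6% ionized — well under 5%, approximation valid.
pH = −log(1.27 × 10^-2) = 1.90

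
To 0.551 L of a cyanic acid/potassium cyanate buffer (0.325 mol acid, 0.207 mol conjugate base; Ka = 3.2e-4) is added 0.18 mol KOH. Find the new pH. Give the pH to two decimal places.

After neutralization: n(HOCN) = 0.145 mol, n(OCN-) = 0.387 mol.
pKa = −log(3.2 × 10^-4) = 3.495
pH = pKa + log(n_OCN-/n_HOCN) = 3.495 + log(0.387/0.145) = 3.495 + (+0.426)

pH = 3.92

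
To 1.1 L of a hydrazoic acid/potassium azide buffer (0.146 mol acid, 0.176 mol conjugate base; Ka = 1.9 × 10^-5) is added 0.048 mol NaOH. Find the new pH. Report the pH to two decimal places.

pH = 5.08

After neutralization: n(HN3) = 0.098 mol, n(N3-) = 0.224 mol.
pKa = −log(1.9 × 10^-5) = 4.721
pH = pKa + log([A⁻]/[HA]) = 4.721 + log(0.224/0.098) = 4.721 +0.359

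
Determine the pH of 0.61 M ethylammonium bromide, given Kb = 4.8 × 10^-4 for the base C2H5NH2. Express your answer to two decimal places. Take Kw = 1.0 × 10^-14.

C2H5NH3+ is the conjugate acid of the weak base C2H5NH2.
Ka = Kw/Kb = 1.0×10^-14 / 4.8 × 10^-4 = 2.08 × 10^-11
Ka = [H+]²/(0.61 − [H+]) = 2.08 × 10^-11
Since Ka ≪ C₀, [H+] ≈ √(Ka·C₀) = 3.56 × 10^-6 M.
pH = −log(3.56 × 10^-6) = 5.45

pH = 5.45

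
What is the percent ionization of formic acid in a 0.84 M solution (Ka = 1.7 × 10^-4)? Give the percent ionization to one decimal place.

1.4%

HCOOH ⇌ HCOO- + H+; let x = [H+] at equilibrium.
x ≈ √(Ka·C₀) = √(1.7 × 10^-4 × 0.84) = 1.19 × 10^-2 M
% ionization = x/C₀ × 100% = 1.19 × 10^-2/0.84 × 100% = 1.4%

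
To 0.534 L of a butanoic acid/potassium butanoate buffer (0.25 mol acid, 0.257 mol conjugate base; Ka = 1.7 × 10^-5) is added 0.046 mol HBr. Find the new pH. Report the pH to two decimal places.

pH = 4.62

After neutralization: n(CH3(CH2)2COOH) = 0.296 mol, n(CH3(CH2)2COO-) = 0.211 mol.
pKa = −log(1.7 × 10^-5) = 4.770
pH = pKa + log(n_CH3(CH2)2COO-/n_CH3(CH2)2COOH) = 4.770 + log(0.211/0.296) = 4.770 + (-0.147)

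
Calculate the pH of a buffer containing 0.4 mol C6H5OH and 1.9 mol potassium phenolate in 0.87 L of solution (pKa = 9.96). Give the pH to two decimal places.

pH = pKa + log([A⁻]/[HA]) = 9.96 + log(1.9/0.4)
pH = 9.96 + (+0.677) = 10.64

pH = 10.64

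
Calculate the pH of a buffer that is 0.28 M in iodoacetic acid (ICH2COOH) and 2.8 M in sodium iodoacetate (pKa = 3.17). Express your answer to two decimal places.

pH = pKa + log([A⁻]/[HA]) = 3.17 + log(2.8/0.28)
pH = 3.17 + (+1.000) = 4.17

pH = 4.17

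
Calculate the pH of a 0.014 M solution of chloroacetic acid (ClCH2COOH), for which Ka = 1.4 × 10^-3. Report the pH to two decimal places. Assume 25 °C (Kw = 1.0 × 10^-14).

ClCH2COOH ⇌ ClCH2COO- + H+
Ka = x²/(0.014 − x) = 1.4 × 10^-3
Here C₀/Ka ≈ 10, so the small-x approximation fails. Use the quadratic:
x = (−Ka + √(Ka² + 4·Ka·C₀))/2 = 3.78 × 10^-3 M
pH = −log[H+] = −log(3.78 × 10^-3) = 2.42

pH = 2.42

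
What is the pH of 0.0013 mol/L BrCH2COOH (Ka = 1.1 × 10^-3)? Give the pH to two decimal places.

pH = 3.12

BrCH2COOH ⇌ BrCH2COO- + H+
From the ICE table, Ka = [H+]²/(0.0013 − [H+]) = 1.1 × 10^-3.
Here C₀/Ka ≈ 1.18, so the small-[H+] approximation fails. Use the quadratic:
[H+] = [−0.0011 + √(0.0011² + 5.72e-06)]/2 = 7.66 × 10^-4 M
pH = −log[H+] = −log(7.66 × 10^-4) = 3.12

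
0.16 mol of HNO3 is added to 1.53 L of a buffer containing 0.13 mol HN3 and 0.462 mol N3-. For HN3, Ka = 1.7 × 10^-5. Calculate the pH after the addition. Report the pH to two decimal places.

Added H+ converts N3- to HN3: HN3 → 0.29 mol, N3- → 0.302 mol.
pKa = −log(1.7 × 10^-5) = 4.770
Henderson–Hasselbalch with mole ratio 0.302/0.29: pH = 4.770 + (+0.018)

pH = 4.79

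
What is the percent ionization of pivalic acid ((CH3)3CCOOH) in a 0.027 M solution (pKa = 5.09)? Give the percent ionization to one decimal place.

1.7%

(CH3)3CCOOH ⇌ (CH3)3CCOO- + H+; let x = [H+] at equilibrium.
Ka = 10^(−5.09) = 8.13 × 10^-6
x ≈ √(Ka·C₀) = √(8.13 × 10^-6 × 0.027) = 4.69 × 10^-4 M
% ionization = x/C₀ × 100% = 4.69 × 10^-4/0.027 × 100% = 1.7%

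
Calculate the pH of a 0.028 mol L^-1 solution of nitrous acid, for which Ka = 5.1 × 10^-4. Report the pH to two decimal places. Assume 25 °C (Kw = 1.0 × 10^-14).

pH = 2.45

HNO2 ⇌ NO2- + H+
Ka = [H+]²/(0.028 − [H+]) = 5.1 × 10^-4
The 5% rule fails; solving [H+]² + Ka·[H+] − Ka·C₀ = 0 exactly:
[H+] = [−0.00051 + √(0.00051² + 5.71e-05)]/2 = 3.53 × 10^-3 M
pH = −log[H+] = −log(3.53 × 10^-3) = 2.45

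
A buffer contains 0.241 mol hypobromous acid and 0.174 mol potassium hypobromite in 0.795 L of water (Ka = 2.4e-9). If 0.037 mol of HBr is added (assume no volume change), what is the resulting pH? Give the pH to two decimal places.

pH = 8.31

After neutralization: n(HOBr) = 0.278 mol, n(OBr-) = 0.137 mol.
pKa = −log(2.4 × 10^-9) = 8.620
Henderson–Hasselbalch with mole ratio 0.137/0.278: pH = 8.620 + (-0.307)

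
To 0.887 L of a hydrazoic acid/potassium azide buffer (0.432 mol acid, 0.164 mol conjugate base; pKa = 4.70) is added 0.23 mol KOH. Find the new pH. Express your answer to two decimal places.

pH = 4.99

OH- converts HN3 to N3-: HN3 → 0.202 mol, N3- → 0.394 mol.
pH = pKa + log(n_N3-/n_HN3) = 4.70 + log(0.394/0.202) = 4.70 + (+0.290)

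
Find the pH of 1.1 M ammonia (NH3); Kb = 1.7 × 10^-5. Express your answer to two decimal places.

NH3 + H2O ⇌ NH4+ + OH-
Let x = [OH-] at equilibrium. Kb = x²/(1.1 − x).
Neglecting x in the denominator: x = √(1.7 × 10^-5 × 1.1) = 4.32 × 10^-3 M
pOH = 2.36, so pH = 14.00 − pOH = 11.64

pH = 11.64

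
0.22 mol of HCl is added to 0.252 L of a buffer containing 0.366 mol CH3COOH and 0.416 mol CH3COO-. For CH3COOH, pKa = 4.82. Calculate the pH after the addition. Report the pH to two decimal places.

Added H+ converts CH3COO- to CH3COOH: CH3COOH → 0.586 mol, CH3COO- → 0.196 mol.
pH = pKa + log([A⁻]/[HA]) = 4.82 + log(0.196/0.586) = 4.82 -0.476

pH = 4.34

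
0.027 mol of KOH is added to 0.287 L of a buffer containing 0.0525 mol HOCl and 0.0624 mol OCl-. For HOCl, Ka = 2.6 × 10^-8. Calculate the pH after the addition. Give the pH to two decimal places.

pH = 8.13

After neutralization: n(HOCl) = 0.0255 mol, n(OCl-) = 0.0894 mol.
pKa = −log(2.6 × 10^-8) = 7.585
Henderson–Hasselbalch with mole ratio 0.0894/0.0255: pH = 7.585 + (+0.545)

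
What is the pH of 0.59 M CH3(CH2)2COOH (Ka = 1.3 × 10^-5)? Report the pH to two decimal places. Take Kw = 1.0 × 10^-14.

pH = 2.56

CH3(CH2)2COOH ⇌ CH3(CH2)2COO- + H+
From the ICE table, Ka = [H+]²/(0.59 − [H+]) = 1.3 × 10^-5.
Assume [H+] ≪ 0.59: [H+] ≈ √(1.3 × 10^-5 × 0.59) = 2.77 × 10^-3 M
Check: 0.47% ionized — well under 5%, approximation valid.
pH = −log(2.77 × 10^-3) = 2.56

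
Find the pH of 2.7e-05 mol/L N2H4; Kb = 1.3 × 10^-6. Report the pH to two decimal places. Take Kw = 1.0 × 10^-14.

pH = 8.73

N2H4 + H2O ⇌ N2H5+ + OH-
Kb = [OH-]²/(2.7e-05 − [OH-]) = 1.3 × 10^-6
[OH-] is not negligible relative to C₀; solve [OH-]² + 1.3e-06·[OH-] − 3.51e-11 = 0.
[OH-] = [−1.3e-06 + √(1.3e-06² + 1.4e-10)]/2 = 5.31 × 10^-6 M
pOH = 5.27, so pH = 14.00 − pOH = 8.73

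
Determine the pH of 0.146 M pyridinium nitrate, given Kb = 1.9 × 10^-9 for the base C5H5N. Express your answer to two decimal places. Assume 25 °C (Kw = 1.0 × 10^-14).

C5H5NH+ is the conjugate acid of the weak base C5H5N.
Ka = Kw/Kb = 1.0×10^-14 / 1.9 × 10^-9 = 5.26 × 10^-6
Let x = [H+] at equilibrium. Ka = x²/(0.146 − x).
Neglecting x in the denominator: x = √(5.26 × 10^-6 × 0.146) = 8.76 × 10^-4 M
(x/C₀ = 0.6% < 5%, so the approximation holds.)
pH = −log[H+] = −log(8.76 × 10^-4) = 3.06

pH = 3.06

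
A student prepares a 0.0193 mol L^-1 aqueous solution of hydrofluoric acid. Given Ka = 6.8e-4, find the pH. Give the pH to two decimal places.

HF ⇌ F- + H+
Ka = [H+]²/(0.0193 − [H+]) = 6.8 × 10^-4
[H+] is not negligible relative to C₀; solve [H+]² + 0.00068·[H+] − 1.31e-05 = 0.
[H+] = (−Ka + √(Ka² + 4·Ka·C₀))/2 = 3.30 × 10^-3 M
pH = −log[H+] = −log(3.30 × 10^-3) = 2.48

pH = 2.48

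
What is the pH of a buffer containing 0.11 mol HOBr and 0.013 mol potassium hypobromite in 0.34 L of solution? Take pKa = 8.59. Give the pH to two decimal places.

pH = 7.66

Henderson–Hasselbalch: pH = pKa + log([OBr-]/[HOBr]) = 8.59 + log(0.013/0.11)
pH = 8.59 + (-0.927) = 7.66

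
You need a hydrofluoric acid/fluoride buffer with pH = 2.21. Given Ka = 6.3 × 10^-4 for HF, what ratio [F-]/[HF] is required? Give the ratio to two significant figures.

pKa = -log(6.3 × 10^-4) = 3.201
pH = pKa + log(r) ⇒ log(r) = 2.21 − 3.201 = -0.991
r = [F-]/[HF] = 10^(-0.991) = 0.102

ratio = 0.10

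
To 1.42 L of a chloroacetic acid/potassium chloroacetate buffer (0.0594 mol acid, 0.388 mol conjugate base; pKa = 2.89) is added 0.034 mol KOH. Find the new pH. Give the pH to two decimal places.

OH- converts ClCH2COOH to ClCH2COO-: ClCH2COOH → 0.0254 mol, ClCH2COO- → 0.422 mol.
pH = pKa + log(n_ClCH2COO-/n_ClCH2COOH) = 2.89 + log(0.422/0.0254) = 2.89 + (+1.220)

pH = 4.11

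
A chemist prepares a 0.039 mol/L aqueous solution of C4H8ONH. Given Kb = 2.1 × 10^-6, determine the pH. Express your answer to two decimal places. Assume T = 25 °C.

pH = 10.46

C4H8ONH + H2O ⇌ C4H8ONH2+ + OH-
From the ICE table, Kb = x²/(0.039 − x) = 2.1 × 10^-6.
Since Kb ≪ C₀, x ≈ √(Kb·C₀) = 2.86 × 10^-4 M.
pOH = −log(2.86 × 10^-4) = 3.54; pH = 14.00 − 3.54 = 10.46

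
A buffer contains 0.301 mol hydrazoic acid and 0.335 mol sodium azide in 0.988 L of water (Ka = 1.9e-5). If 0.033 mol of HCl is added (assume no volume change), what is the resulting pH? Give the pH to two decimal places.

After neutralization: n(HN3) = 0.334 mol, n(N3-) = 0.302 mol.
pKa = −log(1.9 × 10^-5) = 4.721
Henderson–Hasselbalch with mole ratio 0.302/0.334: pH = 4.721 + (-0.044)

pH = 4.68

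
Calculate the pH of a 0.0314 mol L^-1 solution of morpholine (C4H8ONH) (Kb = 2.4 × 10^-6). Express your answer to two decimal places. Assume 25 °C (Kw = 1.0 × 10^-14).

C4H8ONH + H2O ⇌ C4H8ONH2+ + OH-
Kb = x²/(0.0314 − x) = 2.4 × 10^-6
Assume x ≪ 0.0314: x ≈ √(2.4 × 10^-6 × 0.0314) = 2.75 × 10^-4 M
pOH = −log(2.75 × 10^-4) = 3.56; pH = 14.00 − 3.56 = 10.44

pH = 10.44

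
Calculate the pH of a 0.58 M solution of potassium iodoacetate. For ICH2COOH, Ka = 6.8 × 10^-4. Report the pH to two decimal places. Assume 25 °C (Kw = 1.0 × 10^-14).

pH = 8.47

ICH2COO- is the conjugate base of the weak acid ICH2COOH.
Kb = Kw/Ka = 1.0×10^-14 / 6.8 × 10^-4 = 1.47 × 10^-11
Kb = x²/(0.58 − x) = 1.47 × 10^-11
Assume x ≪ 0.58: x ≈ √(1.47 × 10^-11 × 0.58) = 2.92 × 10^-6 M
(x/C₀ = 0.0005% < 5%, so the approximation holds.)
pOH = 5.53, so pH = 14.00 − pOH = 8.47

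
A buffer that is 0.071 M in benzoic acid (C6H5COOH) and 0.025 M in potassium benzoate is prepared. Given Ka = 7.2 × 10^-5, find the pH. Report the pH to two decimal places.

pH = 3.69

pKa = −log(7.2 × 10^-5) = 4.143
Using pH = pKa + log([base]/[acid]) with [base]/[acid] = 0.025/0.071:
pH = 4.143 + (-0.453) = 3.69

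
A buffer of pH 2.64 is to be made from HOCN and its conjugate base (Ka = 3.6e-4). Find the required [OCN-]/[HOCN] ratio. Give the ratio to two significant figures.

pKa = -log(3.6 × 10^-4) = 3.444
pH = pKa + log(r) ⇒ log(r) = 2.64 − 3.444 = -0.804
r = [OCN-]/[HOCN] = 10^(-0.804) = 0.157

ratio = 0.16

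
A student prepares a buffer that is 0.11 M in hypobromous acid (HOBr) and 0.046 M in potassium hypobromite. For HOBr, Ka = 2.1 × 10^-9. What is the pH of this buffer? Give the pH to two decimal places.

pKa = −log(2.1 × 10^-9) = 8.678
Using pH = pKa + log([base]/[acid]) with [base]/[acid] = 0.046/0.11:
pH = 8.678 + (-0.379) = 8.30

pH = 8.30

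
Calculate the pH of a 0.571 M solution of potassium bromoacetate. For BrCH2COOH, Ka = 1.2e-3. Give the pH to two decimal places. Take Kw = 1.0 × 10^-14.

pH = 8.34

BrCH2COO- is the conjugate base of the weak acid BrCH2COOH.
Kb = Kw/Ka = 1.0×10^-14 / 1.2 × 10^-3 = 8.33 × 10^-12
Kb = [OH-]²/(0.571 − [OH-]) = 8.33 × 10^-12
Since Kb ≪ C₀, [OH-] ≈ √(Kb·C₀) = 2.18 × 10^-6 M.
([OH-]/C₀ = 0.00038% < 5%, so the approximation holds.)
pOH = 5.66, so pH = 14.00 − pOH = 8.34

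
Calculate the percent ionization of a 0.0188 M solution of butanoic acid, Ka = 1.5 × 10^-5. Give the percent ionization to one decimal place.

2.8%

CH3(CH2)2COOH ⇌ CH3(CH2)2COO- + H+; let x = [H+] at equilibrium.
x ≈ √(Ka·C₀) = √(1.5 × 10^-5 × 0.0188) = 5.31 × 10^-4 M
Fraction ionized = 5.31 × 10^-4 / 0.0188 = 0.0282 → 2.8%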